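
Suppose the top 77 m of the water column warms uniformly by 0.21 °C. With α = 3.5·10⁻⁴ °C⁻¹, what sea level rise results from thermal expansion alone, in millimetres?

5.66 mm of thermosteric rise

Δh = αΔT·H = 3.5×10⁻⁴ × 0.21 × 77 = 0.0056595 m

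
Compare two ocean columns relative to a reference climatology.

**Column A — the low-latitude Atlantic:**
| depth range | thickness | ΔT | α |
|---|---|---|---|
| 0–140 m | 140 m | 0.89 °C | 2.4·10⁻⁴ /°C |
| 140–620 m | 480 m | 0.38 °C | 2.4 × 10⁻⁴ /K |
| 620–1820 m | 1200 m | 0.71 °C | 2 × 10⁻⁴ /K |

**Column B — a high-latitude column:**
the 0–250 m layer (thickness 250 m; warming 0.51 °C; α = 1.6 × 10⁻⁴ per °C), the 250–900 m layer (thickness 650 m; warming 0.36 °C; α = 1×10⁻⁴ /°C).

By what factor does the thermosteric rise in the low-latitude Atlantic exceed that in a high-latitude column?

≈ 5.57×

A Layer 1: 0.89 × 140 × 2.4×10⁻⁴ = 0.029904 m
A 480 × 2.4×10⁻⁴ × 0.38 = 0.043776 m
A Layer 3: 1200 × 0.71 × 2×10⁻⁴ = 0.17040 m
A total: 0.24408 m
B 1.6×10⁻⁴ × 250 × 0.51 = 0.02040 m
B 250–900 m: 0.36 × 650 × 1×10⁻⁴ = 0.02340 m
B total: 0.04380 m
Ratio: 0.24408 / 0.04380 ≈ 5.573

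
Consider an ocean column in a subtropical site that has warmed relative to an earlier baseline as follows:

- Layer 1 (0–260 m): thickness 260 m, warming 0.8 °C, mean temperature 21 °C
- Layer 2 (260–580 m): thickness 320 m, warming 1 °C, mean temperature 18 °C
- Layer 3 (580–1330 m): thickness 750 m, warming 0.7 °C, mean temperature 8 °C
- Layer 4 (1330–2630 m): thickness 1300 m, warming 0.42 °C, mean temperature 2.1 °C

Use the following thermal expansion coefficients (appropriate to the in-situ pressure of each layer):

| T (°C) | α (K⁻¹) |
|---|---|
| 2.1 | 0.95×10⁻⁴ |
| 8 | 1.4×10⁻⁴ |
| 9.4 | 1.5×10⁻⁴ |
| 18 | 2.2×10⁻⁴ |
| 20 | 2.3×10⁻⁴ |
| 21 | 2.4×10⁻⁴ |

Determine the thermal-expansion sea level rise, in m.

Δh ≈ 0.246 m

Layer 1 at 21 °C → α = 2.4×10⁻⁴ K⁻¹
Layer 2 at 18 °C → α = 2.2×10⁻⁴ K⁻¹
Layer 3 at 8 °C → α = 1.4×10⁻⁴ K⁻¹
Layer 4 at 2.1 °C → α = 0.95×10⁻⁴ K⁻¹
0.8 × 260 × 2.4×10⁻⁴ = 0.04992 m
1 × 2.2×10⁻⁴ × 320 = 0.07040 m
Layer 3: 1.4×10⁻⁴ × 0.7 × 750 = 0.07350 m
Layer 4: 0.95×10⁻⁴ × 1300 × 0.42 = 0.05187 m
Δh = 0.04992 + 0.07040 + 0.07350 + 0.05187 = 0.24569 m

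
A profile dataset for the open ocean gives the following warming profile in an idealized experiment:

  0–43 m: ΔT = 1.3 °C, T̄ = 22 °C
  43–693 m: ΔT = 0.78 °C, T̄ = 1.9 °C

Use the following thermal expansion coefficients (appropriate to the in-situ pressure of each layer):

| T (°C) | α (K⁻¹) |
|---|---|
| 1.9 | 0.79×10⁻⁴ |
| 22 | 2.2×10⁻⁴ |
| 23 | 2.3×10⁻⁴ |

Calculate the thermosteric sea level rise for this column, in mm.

Layer 1 at 22 °C → α = 2.2×10⁻⁴ K⁻¹
Layer 2 at 1.9 °C → α = 0.79×10⁻⁴ K⁻¹
0–43 m: 1.3 × 2.2×10⁻⁴ × 43 = 0.012298 m
43–693 m: 0.79×10⁻⁴ × 650 × 0.78 = 0.040053 m
Δh = 0.012298 + 0.040053 = 0.052351 m ≈ 52.4 mm

52.4 mm of thermosteric rise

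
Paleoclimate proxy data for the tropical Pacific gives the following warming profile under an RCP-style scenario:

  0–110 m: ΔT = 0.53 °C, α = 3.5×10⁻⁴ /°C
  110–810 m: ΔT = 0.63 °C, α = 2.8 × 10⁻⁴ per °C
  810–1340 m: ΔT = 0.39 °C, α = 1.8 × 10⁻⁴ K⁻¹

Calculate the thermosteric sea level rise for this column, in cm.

Layer 1: 3.5×10⁻⁴ × 0.53 × 110 = 0.020405 m
Layer 2: 2.8×10⁻⁴ × 0.63 × 700 = 0.12348 m
0.39 × 530 × 1.8×10⁻⁴ = 0.037206 m
Δh = 0.020405 + 0.12348 + 0.037206 = 0.181091 m

18 cm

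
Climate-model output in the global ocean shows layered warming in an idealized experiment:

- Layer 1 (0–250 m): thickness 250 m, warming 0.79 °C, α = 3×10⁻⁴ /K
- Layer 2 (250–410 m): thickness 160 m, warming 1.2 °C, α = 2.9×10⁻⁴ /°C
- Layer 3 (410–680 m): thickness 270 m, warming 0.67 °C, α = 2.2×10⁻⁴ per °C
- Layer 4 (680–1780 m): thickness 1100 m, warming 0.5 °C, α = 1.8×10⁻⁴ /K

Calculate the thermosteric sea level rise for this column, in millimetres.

Layer 1: 0.79 × 3×10⁻⁴ × 250 = 0.05925 m
Layer 2: 2.9×10⁻⁴ × 160 × 1.2 = 0.05568 m
2.2×10⁻⁴ × 270 × 0.67 = 0.039798 m
Layer 4: 1100 × 1.8×10⁻⁴ × 0.5 = 0.09900 m
Δh = 0.05925 + 0.05568 + 0.039798 + 0.09900 = 0.253728 m ≈ 254 mm

Δh ≈ 254 mm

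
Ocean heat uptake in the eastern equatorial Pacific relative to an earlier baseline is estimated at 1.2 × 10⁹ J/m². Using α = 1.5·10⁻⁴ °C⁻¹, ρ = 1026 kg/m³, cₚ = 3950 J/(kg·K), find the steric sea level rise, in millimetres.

Δh = αQ/(ρcₚ) = 1.5×10⁻⁴ × 1.2×10⁹ / (1026 × 3950) ≈ 0.044415 m

Δh ≈ 44.4 mm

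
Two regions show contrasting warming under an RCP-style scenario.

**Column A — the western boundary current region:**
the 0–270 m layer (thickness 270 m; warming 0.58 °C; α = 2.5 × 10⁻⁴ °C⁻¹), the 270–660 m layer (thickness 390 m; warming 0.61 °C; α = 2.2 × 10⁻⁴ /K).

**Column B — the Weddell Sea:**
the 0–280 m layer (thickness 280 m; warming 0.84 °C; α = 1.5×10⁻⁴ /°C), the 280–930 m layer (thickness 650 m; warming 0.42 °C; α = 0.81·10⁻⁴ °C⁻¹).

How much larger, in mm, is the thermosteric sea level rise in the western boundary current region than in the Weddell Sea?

34 mm

A Layer 1: 270 × 2.5×10⁻⁴ × 0.58 = 0.03915 m
A 2.2×10⁻⁴ × 0.61 × 390 = 0.052338 m
A total: 0.091488 m
B 1.5×10⁻⁴ × 280 × 0.84 = 0.03528 m
B Layer 2: 650 × 0.42 × 0.81×10⁻⁴ = 0.022113 m
B total: 0.057393 m
Difference: 0.091488 − 0.057393 = 0.034095 m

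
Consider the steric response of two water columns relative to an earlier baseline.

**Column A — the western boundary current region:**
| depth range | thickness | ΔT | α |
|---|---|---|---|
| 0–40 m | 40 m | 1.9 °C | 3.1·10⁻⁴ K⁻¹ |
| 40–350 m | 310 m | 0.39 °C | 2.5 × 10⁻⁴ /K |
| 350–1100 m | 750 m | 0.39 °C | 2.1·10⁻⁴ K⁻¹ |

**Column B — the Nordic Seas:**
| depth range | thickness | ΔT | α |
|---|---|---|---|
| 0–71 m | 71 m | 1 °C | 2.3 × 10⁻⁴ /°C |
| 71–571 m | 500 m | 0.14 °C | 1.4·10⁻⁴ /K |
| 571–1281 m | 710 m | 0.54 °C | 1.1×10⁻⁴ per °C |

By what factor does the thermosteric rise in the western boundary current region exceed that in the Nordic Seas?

≈ 1.7×

A Layer 1: 3.1×10⁻⁴ × 40 × 1.9 = 0.02356 m
A Layer 2: 0.39 × 2.5×10⁻⁴ × 310 = 0.030225 m
A Layer 3: 750 × 0.39 × 2.1×10⁻⁴ = 0.061425 m
A total: 0.11521 m
B Layer 1: 71 × 2.3×10⁻⁴ × 1 = 0.01633 m
B Layer 2: 0.14 × 1.4×10⁻⁴ × 500 = 0.00980 m
B 1.1×10⁻⁴ × 0.54 × 710 = 0.042174 m
B total: 0.068304 m
Ratio: 0.11521 / 0.068304 ≈ 1.687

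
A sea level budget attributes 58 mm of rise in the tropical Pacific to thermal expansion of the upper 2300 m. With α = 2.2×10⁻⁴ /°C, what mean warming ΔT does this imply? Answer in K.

about 0.11 K

ΔT = Δh/(αH) = 0.058 / (2.2×10⁻⁴ × 2300) ≈ 0.1146 K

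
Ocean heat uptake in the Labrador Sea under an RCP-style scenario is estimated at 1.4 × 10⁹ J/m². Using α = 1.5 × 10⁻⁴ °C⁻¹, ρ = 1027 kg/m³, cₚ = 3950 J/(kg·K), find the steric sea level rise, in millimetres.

51.8 mm of thermosteric rise

Δh = αQ/(ρcₚ) = 1.5×10⁻⁴ × 1.4×10⁹ / (1027 × 3950) ≈ 0.051767 m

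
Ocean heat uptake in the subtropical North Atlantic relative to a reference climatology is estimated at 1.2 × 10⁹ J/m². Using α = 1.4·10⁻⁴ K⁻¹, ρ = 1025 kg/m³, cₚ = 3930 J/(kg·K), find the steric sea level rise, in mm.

41.7 mm

Δh = αQ/(ρcₚ) = 1.4×10⁻⁴ × 1.2×10⁹ / (1025 × 3930) ≈ 0.041705 m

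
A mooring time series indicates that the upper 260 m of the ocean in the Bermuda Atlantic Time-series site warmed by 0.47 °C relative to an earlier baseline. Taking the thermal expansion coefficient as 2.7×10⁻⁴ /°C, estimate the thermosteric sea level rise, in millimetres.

33 mm of thermosteric rise

Δh = αΔT·H = 2.7×10⁻⁴ × 0.47 × 260 = 0.032994 m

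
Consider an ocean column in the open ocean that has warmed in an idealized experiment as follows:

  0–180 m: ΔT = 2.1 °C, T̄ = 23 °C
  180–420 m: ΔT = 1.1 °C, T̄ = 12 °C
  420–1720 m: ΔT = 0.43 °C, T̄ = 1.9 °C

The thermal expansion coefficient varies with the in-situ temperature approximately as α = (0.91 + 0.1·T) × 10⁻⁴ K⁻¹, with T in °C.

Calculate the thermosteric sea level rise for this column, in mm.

about 240 mm

Layer 1: α = (0.91 + 0.1×23)×10⁻⁴ = 3.21×10⁻⁴ K⁻¹
Layer 2: α = (0.91 + 0.1×12)×10⁻⁴ = 2.11×10⁻⁴ K⁻¹
Layer 3: α = (0.91 + 0.1×1.9)×10⁻⁴ = 1.1×10⁻⁴ K⁻¹
3.21×10⁻⁴ × 2.1 × 180 = 0.121338 m
Layer 2: 240 × 2.11×10⁻⁴ × 1.1 = 0.055704 m
420–1720 m: 0.43 × 1300 × 1.1×10⁻⁴ = 0.06149 m
Δh = 0.121338 + 0.055704 + 0.06149 = 0.238532 m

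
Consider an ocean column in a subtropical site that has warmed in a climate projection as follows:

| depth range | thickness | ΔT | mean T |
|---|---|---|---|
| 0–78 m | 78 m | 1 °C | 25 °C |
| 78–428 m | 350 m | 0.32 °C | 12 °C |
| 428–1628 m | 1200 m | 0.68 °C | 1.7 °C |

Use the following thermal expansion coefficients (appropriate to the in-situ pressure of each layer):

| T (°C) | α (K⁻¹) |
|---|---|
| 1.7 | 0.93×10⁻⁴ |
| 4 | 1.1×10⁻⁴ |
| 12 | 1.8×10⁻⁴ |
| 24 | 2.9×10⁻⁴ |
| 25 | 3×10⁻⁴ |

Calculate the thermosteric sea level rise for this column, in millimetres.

Δh = 120 mm

Layer 1 at 25 °C → α = 3×10⁻⁴ K⁻¹
Layer 2 at 12 °C → α = 1.8×10⁻⁴ K⁻¹
Layer 3 at 1.7 °C → α = 0.93×10⁻⁴ K⁻¹
1 × 78 × 3×10⁻⁴ = 0.02340 m
1.8×10⁻⁴ × 350 × 0.32 = 0.02016 m
Layer 3: 1200 × 0.93×10⁻⁴ × 0.68 = 0.075888 m
Δh = 0.02340 + 0.02016 + 0.075888 = 0.119448 m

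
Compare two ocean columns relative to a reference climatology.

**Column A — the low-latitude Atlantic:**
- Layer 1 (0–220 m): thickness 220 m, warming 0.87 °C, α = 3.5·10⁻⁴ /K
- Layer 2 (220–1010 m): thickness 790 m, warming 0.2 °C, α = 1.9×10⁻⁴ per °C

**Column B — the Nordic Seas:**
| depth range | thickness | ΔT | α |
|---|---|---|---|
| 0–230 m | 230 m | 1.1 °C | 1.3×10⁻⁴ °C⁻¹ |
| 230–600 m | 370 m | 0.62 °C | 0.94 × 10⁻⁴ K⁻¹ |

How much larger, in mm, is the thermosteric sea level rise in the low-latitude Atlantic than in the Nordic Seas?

42.6 mm larger

A 0.87 × 220 × 3.5×10⁻⁴ = 0.06699 m
A 220–1010 m: 790 × 0.2 × 1.9×10⁻⁴ = 0.03002 m
A total: 0.09701 m
B Layer 1: 230 × 1.1 × 1.3×10⁻⁴ = 0.03289 m
B 0.94×10⁻⁴ × 370 × 0.62 = 0.0215636 m
B total: 0.0544536 m
Difference: 0.09701 − 0.0544536 = 0.0425564 m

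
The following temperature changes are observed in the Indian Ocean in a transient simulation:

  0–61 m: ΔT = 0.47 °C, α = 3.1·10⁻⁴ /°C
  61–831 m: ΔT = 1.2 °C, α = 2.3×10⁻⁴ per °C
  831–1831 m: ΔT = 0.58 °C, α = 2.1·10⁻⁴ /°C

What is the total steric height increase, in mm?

343 mm

61 × 3.1×10⁻⁴ × 0.47 = 0.0088877 m
61–831 m: 2.3×10⁻⁴ × 770 × 1.2 = 0.21252 m
Layer 3: 0.58 × 1000 × 2.1×10⁻⁴ = 0.12180 m
Δh = 0.0088877 + 0.21252 + 0.12180 = 0.3432077 m ≈ 343 mm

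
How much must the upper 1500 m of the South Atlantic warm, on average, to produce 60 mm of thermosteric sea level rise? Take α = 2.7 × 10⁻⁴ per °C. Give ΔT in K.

ΔT = Δh/(αH) = 0.06 / (2.7×10⁻⁴ × 1500) ≈ 0.1481 K

ΔT ≈ 0.148 K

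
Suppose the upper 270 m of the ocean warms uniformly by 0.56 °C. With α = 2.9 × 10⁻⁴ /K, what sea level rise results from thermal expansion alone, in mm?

Δh = αΔT·H = 2.9×10⁻⁴ × 0.56 × 270 = 0.043848 m

Δh = 43.8 mm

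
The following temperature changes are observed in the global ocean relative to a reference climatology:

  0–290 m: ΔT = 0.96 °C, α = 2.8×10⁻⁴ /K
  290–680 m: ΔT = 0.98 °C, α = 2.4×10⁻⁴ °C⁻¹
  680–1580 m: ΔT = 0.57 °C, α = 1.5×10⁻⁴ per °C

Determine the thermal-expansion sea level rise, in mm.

Δh ≈ 247 mm

Layer 1: 2.8×10⁻⁴ × 0.96 × 290 = 0.077952 m
Layer 2: 0.98 × 2.4×10⁻⁴ × 390 = 0.091728 m
Layer 3: 900 × 1.5×10⁻⁴ × 0.57 = 0.07695 m
Δh = 0.077952 + 0.091728 + 0.07695 = 0.24663 m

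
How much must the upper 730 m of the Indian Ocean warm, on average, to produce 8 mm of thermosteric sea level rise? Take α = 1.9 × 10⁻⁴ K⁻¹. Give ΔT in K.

0.058 K

ΔT = Δh/(αH) = 0.008 / (1.9×10⁻⁴ × 730) ≈ 0.05768 K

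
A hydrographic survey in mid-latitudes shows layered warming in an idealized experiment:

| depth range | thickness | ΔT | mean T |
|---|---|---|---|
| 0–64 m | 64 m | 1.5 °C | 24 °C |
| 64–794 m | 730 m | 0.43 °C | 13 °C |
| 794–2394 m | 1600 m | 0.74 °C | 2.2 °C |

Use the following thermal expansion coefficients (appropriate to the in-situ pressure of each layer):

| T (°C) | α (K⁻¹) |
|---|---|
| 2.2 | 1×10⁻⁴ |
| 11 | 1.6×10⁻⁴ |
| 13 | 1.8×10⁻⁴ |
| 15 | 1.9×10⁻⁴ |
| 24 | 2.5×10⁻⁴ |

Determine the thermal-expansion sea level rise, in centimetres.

Layer 1 at 24 °C → α = 2.5×10⁻⁴ K⁻¹
Layer 2 at 13 °C → α = 1.8×10⁻⁴ K⁻¹
Layer 3 at 2.2 °C → α = 1×10⁻⁴ K⁻¹
64 × 1.5 × 2.5×10⁻⁴ = 0.02400 m
0.43 × 730 × 1.8×10⁻⁴ = 0.056502 m
794–2394 m: 1600 × 0.74 × 1×10⁻⁴ = 0.11840 m
Δh = 0.02400 + 0.056502 + 0.11840 = 0.198902 m ≈ 19.9 cm

Δh = 19.9 cm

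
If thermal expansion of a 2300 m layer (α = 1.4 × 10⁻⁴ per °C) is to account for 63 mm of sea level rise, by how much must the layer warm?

0.20 K

ΔT = Δh/(αH) = 0.063 / (1.4×10⁻⁴ × 2300) ≈ 0.1957 K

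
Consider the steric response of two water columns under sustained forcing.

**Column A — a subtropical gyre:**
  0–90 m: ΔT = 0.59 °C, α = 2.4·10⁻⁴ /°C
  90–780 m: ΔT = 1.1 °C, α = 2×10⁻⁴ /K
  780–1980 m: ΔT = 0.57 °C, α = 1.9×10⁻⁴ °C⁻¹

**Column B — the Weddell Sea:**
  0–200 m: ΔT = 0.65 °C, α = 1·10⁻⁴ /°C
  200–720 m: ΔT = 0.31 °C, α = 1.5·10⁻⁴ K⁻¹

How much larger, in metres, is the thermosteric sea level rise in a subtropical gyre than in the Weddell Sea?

A Layer 1: 0.59 × 90 × 2.4×10⁻⁴ = 0.012744 m
A 690 × 2×10⁻⁴ × 1.1 = 0.15180 m
A 1200 × 1.9×10⁻⁴ × 0.57 = 0.12996 m
A total: 0.294504 m
B Layer 1: 200 × 0.65 × 1×10⁻⁴ = 0.01300 m
B 0.31 × 1.5×10⁻⁴ × 520 = 0.02418 m
B total: 0.03718 m
Difference: 0.294504 − 0.03718 = 0.257324 m

0.26 m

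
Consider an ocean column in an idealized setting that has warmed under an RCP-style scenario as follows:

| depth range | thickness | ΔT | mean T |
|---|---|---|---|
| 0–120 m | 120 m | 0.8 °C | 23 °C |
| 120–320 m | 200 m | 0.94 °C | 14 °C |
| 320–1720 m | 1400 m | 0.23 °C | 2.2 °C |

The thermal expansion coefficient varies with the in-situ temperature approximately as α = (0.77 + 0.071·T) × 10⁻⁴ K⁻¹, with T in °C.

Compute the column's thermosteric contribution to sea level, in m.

Layer 1: α = (0.77 + 0.071×23)×10⁻⁴ = 2.403×10⁻⁴ K⁻¹
Layer 2: α = (0.77 + 0.071×14)×10⁻⁴ = 1.764×10⁻⁴ K⁻¹
Layer 3: α = (0.77 + 0.071×2.2)×10⁻⁴ = 0.9262×10⁻⁴ K⁻¹
120 × 2.403×10⁻⁴ × 0.8 = 0.0230688 m
Layer 2: 200 × 0.94 × 1.764×10⁻⁴ = 0.0331632 m
320–1720 m: 0.9262×10⁻⁴ × 1400 × 0.23 = 0.02982364 m
Δh = 0.0230688 + 0.0331632 + 0.02982364 = 0.08605564 m

Δh = 0.0861 m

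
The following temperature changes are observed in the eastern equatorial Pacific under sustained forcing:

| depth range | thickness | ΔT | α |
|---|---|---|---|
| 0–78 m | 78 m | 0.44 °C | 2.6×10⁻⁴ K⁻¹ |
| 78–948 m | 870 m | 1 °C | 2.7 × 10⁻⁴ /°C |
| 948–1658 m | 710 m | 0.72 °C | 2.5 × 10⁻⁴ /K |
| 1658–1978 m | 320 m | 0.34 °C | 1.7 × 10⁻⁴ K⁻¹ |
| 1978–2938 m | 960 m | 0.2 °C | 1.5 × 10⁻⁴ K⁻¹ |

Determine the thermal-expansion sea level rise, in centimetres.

Layer 1: 78 × 0.44 × 2.6×10⁻⁴ = 0.0089232 m
2.7×10⁻⁴ × 870 × 1 = 0.23490 m
Layer 3: 710 × 0.72 × 2.5×10⁻⁴ = 0.12780 m
Layer 4: 1.7×10⁻⁴ × 0.34 × 320 = 0.018496 m
1.5×10⁻⁴ × 960 × 0.2 = 0.02880 m
Δh = 0.0089232 + 0.23490 + 0.12780 + 0.018496 + 0.02880 = 0.4189192 m ≈ 41.9 cm

41.9 cm of thermosteric rise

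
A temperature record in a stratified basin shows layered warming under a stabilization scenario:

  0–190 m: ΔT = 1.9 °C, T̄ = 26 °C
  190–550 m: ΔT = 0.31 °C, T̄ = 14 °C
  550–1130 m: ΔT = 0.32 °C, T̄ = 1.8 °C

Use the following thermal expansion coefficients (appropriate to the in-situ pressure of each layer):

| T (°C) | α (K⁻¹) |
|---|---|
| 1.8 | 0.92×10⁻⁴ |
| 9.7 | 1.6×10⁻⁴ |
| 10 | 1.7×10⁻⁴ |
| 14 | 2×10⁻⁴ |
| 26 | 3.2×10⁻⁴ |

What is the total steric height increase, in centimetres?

Layer 1 at 26 °C → α = 3.2×10⁻⁴ K⁻¹
Layer 2 at 14 °C → α = 2×10⁻⁴ K⁻¹
Layer 3 at 1.8 °C → α = 0.92×10⁻⁴ K⁻¹
0–190 m: 1.9 × 190 × 3.2×10⁻⁴ = 0.11552 m
0.31 × 360 × 2×10⁻⁴ = 0.02232 m
550–1130 m: 580 × 0.32 × 0.92×10⁻⁴ = 0.0170752 m
Δh = 0.11552 + 0.02232 + 0.0170752 = 0.1549152 m ≈ 15 cm

about 15 cm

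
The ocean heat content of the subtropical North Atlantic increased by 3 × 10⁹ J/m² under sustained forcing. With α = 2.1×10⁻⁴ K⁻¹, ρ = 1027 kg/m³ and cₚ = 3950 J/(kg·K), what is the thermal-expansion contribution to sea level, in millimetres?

155 mm

Δh = αQ/(ρcₚ) = 2.1×10⁻⁴ × 3×10⁹ / (1027 × 3950) ≈ 0.15530 m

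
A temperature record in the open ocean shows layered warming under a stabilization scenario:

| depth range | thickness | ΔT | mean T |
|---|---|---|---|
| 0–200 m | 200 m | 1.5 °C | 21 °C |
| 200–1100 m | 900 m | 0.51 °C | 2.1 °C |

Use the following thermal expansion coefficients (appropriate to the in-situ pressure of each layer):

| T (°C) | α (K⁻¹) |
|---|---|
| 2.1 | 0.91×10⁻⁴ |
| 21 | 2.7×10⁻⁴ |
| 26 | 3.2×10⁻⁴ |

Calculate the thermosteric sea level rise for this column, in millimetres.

Layer 1 at 21 °C → α = 2.7×10⁻⁴ K⁻¹
Layer 2 at 2.1 °C → α = 0.91×10⁻⁴ K⁻¹
Layer 1: 1.5 × 200 × 2.7×10⁻⁴ = 0.08100 m
0.91×10⁻⁴ × 0.51 × 900 = 0.041769 m
Δh = 0.08100 + 0.041769 = 0.122769 m ≈ 123 mm

123 mm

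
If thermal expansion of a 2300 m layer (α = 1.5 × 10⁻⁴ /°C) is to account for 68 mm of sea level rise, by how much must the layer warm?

about 0.197 °C

ΔT = Δh/(αH) = 0.068 / (1.5×10⁻⁴ × 2300) ≈ 0.1971 °C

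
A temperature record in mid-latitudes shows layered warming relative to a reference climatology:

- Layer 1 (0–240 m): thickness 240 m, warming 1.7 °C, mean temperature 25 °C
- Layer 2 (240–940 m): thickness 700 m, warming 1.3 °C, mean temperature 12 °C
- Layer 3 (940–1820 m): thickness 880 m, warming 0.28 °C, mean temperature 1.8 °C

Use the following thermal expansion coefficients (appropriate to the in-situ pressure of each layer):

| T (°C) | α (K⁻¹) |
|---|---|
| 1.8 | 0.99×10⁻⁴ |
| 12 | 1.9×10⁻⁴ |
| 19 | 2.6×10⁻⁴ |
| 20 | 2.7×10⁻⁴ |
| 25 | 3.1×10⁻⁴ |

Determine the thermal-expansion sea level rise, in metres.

Δh ≈ 0.32 m

Layer 1 at 25 °C → α = 3.1×10⁻⁴ K⁻¹
Layer 2 at 12 °C → α = 1.9×10⁻⁴ K⁻¹
Layer 3 at 1.8 °C → α = 0.99×10⁻⁴ K⁻¹
Layer 1: 3.1×10⁻⁴ × 240 × 1.7 = 0.12648 m
240–940 m: 1.3 × 1.9×10⁻⁴ × 700 = 0.17290 m
940–1820 m: 0.99×10⁻⁴ × 0.28 × 880 = 0.0243936 m
Δh = 0.12648 + 0.17290 + 0.0243936 = 0.3237736 m ≈ 0.32 m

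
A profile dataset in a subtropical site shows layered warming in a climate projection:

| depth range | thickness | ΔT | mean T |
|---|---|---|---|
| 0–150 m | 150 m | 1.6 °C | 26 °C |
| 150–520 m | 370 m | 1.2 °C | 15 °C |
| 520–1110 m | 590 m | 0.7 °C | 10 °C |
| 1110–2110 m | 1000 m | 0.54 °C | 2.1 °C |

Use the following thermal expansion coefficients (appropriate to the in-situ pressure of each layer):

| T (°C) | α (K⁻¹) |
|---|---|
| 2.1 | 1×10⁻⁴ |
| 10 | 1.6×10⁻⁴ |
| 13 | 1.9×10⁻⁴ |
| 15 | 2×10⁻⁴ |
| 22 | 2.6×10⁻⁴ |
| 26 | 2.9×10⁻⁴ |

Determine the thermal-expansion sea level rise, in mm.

about 280 mm

Layer 1 at 26 °C → α = 2.9×10⁻⁴ K⁻¹
Layer 2 at 15 °C → α = 2×10⁻⁴ K⁻¹
Layer 3 at 10 °C → α = 1.6×10⁻⁴ K⁻¹
Layer 4 at 2.1 °C → α = 1×10⁻⁴ K⁻¹
Layer 1: 150 × 2.9×10⁻⁴ × 1.6 = 0.06960 m
1.2 × 370 × 2×10⁻⁴ = 0.08880 m
590 × 1.6×10⁻⁴ × 0.7 = 0.06608 m
Layer 4: 0.54 × 1000 × 1×10⁻⁴ = 0.05400 m
Δh = 0.06960 + 0.08880 + 0.06608 + 0.05400 = 0.27848 m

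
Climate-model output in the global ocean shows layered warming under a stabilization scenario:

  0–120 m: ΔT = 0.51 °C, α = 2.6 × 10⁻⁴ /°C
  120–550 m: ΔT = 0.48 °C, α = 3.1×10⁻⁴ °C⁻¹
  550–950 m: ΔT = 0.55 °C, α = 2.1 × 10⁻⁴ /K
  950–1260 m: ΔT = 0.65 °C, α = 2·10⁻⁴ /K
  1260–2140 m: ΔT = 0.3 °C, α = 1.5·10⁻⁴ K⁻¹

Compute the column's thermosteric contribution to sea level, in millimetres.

Layer 1: 0.51 × 2.6×10⁻⁴ × 120 = 0.015912 m
0.48 × 430 × 3.1×10⁻⁴ = 0.063984 m
Layer 3: 0.55 × 400 × 2.1×10⁻⁴ = 0.04620 m
Layer 4: 310 × 0.65 × 2×10⁻⁴ = 0.04030 m
880 × 0.3 × 1.5×10⁻⁴ = 0.03960 m
Δh = 0.015912 + 0.063984 + 0.04620 + 0.04030 + 0.03960 = 0.205996 m ≈ 206 mm

Δh ≈ 206 mm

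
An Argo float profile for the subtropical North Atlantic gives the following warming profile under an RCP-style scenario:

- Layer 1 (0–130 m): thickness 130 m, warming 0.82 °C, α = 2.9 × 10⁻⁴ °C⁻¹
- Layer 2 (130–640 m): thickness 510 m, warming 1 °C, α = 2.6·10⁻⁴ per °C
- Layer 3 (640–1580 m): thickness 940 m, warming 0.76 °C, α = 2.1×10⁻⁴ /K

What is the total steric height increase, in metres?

130 × 0.82 × 2.9×10⁻⁴ = 0.030914 m
130–640 m: 2.6×10⁻⁴ × 1 × 510 = 0.13260 m
640–1580 m: 0.76 × 2.1×10⁻⁴ × 940 = 0.150024 m
Δh = 0.030914 + 0.13260 + 0.150024 = 0.313538 m ≈ 0.314 m

0.314 m of thermosteric rise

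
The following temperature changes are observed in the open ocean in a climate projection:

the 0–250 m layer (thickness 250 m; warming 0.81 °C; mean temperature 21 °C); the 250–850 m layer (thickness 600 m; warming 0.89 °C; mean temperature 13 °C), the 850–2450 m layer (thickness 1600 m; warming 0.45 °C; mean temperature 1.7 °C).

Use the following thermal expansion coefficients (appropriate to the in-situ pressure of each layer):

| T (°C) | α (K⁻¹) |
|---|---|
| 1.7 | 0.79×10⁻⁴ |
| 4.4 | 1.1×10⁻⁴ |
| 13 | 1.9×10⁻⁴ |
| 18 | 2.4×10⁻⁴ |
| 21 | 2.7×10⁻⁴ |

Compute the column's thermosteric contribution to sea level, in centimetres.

Layer 1 at 21 °C → α = 2.7×10⁻⁴ K⁻¹
Layer 2 at 13 °C → α = 1.9×10⁻⁴ K⁻¹
Layer 3 at 1.7 °C → α = 0.79×10⁻⁴ K⁻¹
0–250 m: 2.7×10⁻⁴ × 0.81 × 250 = 0.054675 m
0.89 × 1.9×10⁻⁴ × 600 = 0.10146 m
0.79×10⁻⁴ × 0.45 × 1600 = 0.05688 m
Δh = 0.054675 + 0.10146 + 0.05688 = 0.213015 m ≈ 21 cm

21 cm of thermosteric rise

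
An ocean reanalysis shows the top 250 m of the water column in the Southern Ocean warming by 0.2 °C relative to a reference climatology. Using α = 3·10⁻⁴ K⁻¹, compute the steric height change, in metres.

Δh ≈ 0.0150 m

Δh = αΔT·H = 3×10⁻⁴ × 0.2 × 250 = 0.01500 m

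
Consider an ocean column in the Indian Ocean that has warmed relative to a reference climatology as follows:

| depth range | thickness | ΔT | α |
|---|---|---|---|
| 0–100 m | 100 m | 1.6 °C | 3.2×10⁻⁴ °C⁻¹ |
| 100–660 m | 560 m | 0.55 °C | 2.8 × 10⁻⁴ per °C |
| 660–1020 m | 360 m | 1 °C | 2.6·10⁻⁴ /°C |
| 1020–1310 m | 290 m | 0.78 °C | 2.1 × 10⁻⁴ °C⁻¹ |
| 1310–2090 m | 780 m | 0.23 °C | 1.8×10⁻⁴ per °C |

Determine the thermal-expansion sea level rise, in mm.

Δh ≈ 310 mm

Layer 1: 100 × 1.6 × 3.2×10⁻⁴ = 0.05120 m
100–660 m: 2.8×10⁻⁴ × 0.55 × 560 = 0.08624 m
2.6×10⁻⁴ × 1 × 360 = 0.09360 m
1020–1310 m: 2.1×10⁻⁴ × 0.78 × 290 = 0.047502 m
1310–2090 m: 780 × 1.8×10⁻⁴ × 0.23 = 0.032292 m
Δh = 0.05120 + 0.08624 + 0.09360 + 0.047502 + 0.032292 = 0.310834 m ≈ 310 mm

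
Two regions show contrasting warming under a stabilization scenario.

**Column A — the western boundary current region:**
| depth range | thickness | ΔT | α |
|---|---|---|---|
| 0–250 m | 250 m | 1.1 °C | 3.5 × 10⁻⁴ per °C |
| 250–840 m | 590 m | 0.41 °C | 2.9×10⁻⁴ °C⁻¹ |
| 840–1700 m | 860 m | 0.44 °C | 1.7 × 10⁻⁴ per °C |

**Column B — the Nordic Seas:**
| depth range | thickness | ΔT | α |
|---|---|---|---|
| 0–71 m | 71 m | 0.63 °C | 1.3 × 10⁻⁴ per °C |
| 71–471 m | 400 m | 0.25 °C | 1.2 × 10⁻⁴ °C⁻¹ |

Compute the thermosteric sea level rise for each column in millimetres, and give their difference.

A 3.5×10⁻⁴ × 250 × 1.1 = 0.09625 m
A Layer 2: 0.41 × 2.9×10⁻⁴ × 590 = 0.070151 m
A Layer 3: 0.44 × 1.7×10⁻⁴ × 860 = 0.064328 m
A total: 0.230729 m
B 0–71 m: 1.3×10⁻⁴ × 0.63 × 71 = 0.0058149 m
B Layer 2: 1.2×10⁻⁴ × 0.25 × 400 = 0.01200 m
B total: 0.0178149 m
Difference: 0.230729 − 0.0178149 = 0.2129141 m

Δh_A ≈ 231 mm, Δh_B ≈ 17.8 mm; difference ≈ 213 mm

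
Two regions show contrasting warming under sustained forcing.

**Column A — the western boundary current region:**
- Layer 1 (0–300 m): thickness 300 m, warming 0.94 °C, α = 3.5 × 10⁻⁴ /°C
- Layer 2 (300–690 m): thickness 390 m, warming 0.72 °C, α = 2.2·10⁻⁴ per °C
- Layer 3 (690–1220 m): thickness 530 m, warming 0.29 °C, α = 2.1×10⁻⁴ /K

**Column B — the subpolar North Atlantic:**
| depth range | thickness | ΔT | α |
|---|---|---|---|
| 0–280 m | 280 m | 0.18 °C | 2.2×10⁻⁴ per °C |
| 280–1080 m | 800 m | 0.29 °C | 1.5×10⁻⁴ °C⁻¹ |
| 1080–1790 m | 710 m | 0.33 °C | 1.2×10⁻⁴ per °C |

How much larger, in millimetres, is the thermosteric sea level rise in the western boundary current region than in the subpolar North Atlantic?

A 0.94 × 3.5×10⁻⁴ × 300 = 0.09870 m
A 390 × 0.72 × 2.2×10⁻⁴ = 0.061776 m
A 690–1220 m: 530 × 2.1×10⁻⁴ × 0.29 = 0.032277 m
A total: 0.192753 m
B 0–280 m: 280 × 2.2×10⁻⁴ × 0.18 = 0.011088 m
B Layer 2: 800 × 0.29 × 1.5×10⁻⁴ = 0.03480 m
B 1.2×10⁻⁴ × 710 × 0.33 = 0.028116 m
B total: 0.074004 m
Difference: 0.192753 − 0.074004 = 0.118749 m

120 mm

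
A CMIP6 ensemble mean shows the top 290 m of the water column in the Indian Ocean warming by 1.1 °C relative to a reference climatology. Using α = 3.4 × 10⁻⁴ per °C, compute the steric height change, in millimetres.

110 mm of thermosteric rise

Δh = αΔT·H = 3.4×10⁻⁴ × 1.1 × 290 = 0.10846 m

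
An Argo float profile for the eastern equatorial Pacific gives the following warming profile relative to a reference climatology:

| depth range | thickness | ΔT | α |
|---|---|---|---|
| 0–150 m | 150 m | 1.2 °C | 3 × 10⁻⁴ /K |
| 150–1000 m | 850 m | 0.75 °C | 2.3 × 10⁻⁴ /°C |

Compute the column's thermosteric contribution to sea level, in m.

Δh ≈ 0.20 m

Layer 1: 3×10⁻⁴ × 1.2 × 150 = 0.05400 m
Layer 2: 0.75 × 2.3×10⁻⁴ × 850 = 0.146625 m
Δh = 0.05400 + 0.146625 = 0.200625 m ≈ 0.20 m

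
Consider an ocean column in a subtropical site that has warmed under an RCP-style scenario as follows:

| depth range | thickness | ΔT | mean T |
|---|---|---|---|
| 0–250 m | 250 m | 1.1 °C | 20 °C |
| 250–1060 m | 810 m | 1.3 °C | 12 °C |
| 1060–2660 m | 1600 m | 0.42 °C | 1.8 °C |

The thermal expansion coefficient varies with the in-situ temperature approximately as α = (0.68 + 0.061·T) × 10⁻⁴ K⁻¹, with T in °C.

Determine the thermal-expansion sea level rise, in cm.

Layer 1: α = (0.68 + 0.061×20)×10⁻⁴ = 1.9×10⁻⁴ K⁻¹
Layer 2: α = (0.68 + 0.061×12)×10⁻⁴ = 1.412×10⁻⁴ K⁻¹
Layer 3: α = (0.68 + 0.061×1.8)×10⁻⁴ = 0.7898×10⁻⁴ K⁻¹
250 × 1.1 × 1.9×10⁻⁴ = 0.05225 m
810 × 1.412×10⁻⁴ × 1.3 = 0.1486836 m
1060–2660 m: 0.7898×10⁻⁴ × 0.42 × 1600 = 0.05307456 m
Δh = 0.05225 + 0.1486836 + 0.05307456 = 0.25400816 m ≈ 25.4 cm

Δh = 25.4 cm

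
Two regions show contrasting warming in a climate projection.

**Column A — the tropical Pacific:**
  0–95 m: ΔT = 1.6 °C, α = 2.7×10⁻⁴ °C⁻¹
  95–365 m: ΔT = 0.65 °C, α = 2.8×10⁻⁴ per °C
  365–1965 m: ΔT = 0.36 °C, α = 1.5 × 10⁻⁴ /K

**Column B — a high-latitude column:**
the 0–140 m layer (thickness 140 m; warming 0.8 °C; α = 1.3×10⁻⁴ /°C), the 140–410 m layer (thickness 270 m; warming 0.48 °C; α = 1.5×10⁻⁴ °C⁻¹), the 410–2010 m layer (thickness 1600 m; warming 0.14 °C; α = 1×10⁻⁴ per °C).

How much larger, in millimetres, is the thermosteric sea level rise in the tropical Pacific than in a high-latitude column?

A 0–95 m: 1.6 × 2.7×10⁻⁴ × 95 = 0.04104 m
A Layer 2: 270 × 0.65 × 2.8×10⁻⁴ = 0.04914 m
A 1600 × 0.36 × 1.5×10⁻⁴ = 0.08640 m
A total: 0.17658 m
B 0–140 m: 1.3×10⁻⁴ × 0.8 × 140 = 0.01456 m
B 140–410 m: 1.5×10⁻⁴ × 0.48 × 270 = 0.01944 m
B 410–2010 m: 1600 × 0.14 × 1×10⁻⁴ = 0.02240 m
B total: 0.05640 m
Difference: 0.17658 − 0.05640 = 0.12018 m

120 mm larger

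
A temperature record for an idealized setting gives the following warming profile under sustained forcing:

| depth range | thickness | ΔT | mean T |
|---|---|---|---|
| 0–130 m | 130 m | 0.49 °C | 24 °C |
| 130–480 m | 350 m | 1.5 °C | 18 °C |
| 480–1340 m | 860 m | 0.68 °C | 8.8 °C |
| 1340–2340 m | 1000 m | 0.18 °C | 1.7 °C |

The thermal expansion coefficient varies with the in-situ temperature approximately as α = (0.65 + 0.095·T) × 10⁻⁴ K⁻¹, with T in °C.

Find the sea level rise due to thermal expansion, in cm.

about 24.4 cm

Layer 1: α = (0.65 + 0.095×24)×10⁻⁴ = 2.93×10⁻⁴ K⁻¹
Layer 2: α = (0.65 + 0.095×18)×10⁻⁴ = 2.36×10⁻⁴ K⁻¹
Layer 3: α = (0.65 + 0.095×8.8)×10⁻⁴ = 1.486×10⁻⁴ K⁻¹
Layer 4: α = (0.65 + 0.095×1.7)×10⁻⁴ = 0.8115×10⁻⁴ K⁻¹
Layer 1: 0.49 × 2.93×10⁻⁴ × 130 = 0.0186641 m
1.5 × 350 × 2.36×10⁻⁴ = 0.12390 m
Layer 3: 1.486×10⁻⁴ × 0.68 × 860 = 0.08690128 m
0.18 × 1000 × 0.8115×10⁻⁴ = 0.014607 m
Δh = 0.0186641 + 0.12390 + 0.08690128 + 0.014607 = 0.24407238 m ≈ 24.4 cm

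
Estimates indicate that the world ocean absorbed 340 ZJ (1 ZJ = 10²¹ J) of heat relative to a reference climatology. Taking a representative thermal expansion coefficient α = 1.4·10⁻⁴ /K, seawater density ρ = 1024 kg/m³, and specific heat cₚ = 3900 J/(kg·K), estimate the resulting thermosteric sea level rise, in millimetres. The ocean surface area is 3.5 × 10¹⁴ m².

Per unit area: Q = 340×10²¹ / (3.5×10¹⁴) ≈ 9.714×10⁸ J/m²
Δh = αQ/(ρcₚ) = 1.4×10⁻⁴ × 9.714×10⁸ / (1024 × 3900) ≈ 0.034053 m

Δh = 34 mm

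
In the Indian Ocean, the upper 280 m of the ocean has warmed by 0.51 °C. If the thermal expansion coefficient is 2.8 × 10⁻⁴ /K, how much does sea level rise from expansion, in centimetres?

Δh = αΔT·H = 2.8×10⁻⁴ × 0.51 × 280 = 0.039984 m

4.0 cm of thermosteric rise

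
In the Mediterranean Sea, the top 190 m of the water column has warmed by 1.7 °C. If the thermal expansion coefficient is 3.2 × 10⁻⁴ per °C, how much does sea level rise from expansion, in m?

0.103 m

Δh = αΔT·H = 3.2×10⁻⁴ × 1.7 × 190 = 0.10336 m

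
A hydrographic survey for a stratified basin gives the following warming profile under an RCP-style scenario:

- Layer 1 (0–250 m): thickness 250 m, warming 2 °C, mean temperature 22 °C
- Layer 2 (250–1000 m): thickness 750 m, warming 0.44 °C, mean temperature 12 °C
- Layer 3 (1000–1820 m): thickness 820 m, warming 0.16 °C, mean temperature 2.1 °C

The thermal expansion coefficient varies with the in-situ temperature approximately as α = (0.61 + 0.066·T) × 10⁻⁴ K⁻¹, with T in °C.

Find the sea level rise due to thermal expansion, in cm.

Layer 1: α = (0.61 + 0.066×22)×10⁻⁴ = 2.062×10⁻⁴ K⁻¹
Layer 2: α = (0.61 + 0.066×12)×10⁻⁴ = 1.402×10⁻⁴ K⁻¹
Layer 3: α = (0.61 + 0.066×2.1)×10⁻⁴ = 0.7486×10⁻⁴ K⁻¹
Layer 1: 2 × 250 × 2.062×10⁻⁴ = 0.10310 m
250–1000 m: 0.44 × 750 × 1.402×10⁻⁴ = 0.046266 m
Layer 3: 820 × 0.16 × 0.7486×10⁻⁴ = 0.009821632 m
Δh = 0.10310 + 0.046266 + 0.009821632 = 0.159187632 m

Δh = 16 cm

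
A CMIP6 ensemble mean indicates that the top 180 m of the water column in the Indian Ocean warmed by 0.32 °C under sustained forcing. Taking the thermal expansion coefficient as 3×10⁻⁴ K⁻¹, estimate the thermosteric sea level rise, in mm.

Δh = αΔT·H = 3×10⁻⁴ × 0.32 × 180 = 0.01728 m

Δh ≈ 17.3 mm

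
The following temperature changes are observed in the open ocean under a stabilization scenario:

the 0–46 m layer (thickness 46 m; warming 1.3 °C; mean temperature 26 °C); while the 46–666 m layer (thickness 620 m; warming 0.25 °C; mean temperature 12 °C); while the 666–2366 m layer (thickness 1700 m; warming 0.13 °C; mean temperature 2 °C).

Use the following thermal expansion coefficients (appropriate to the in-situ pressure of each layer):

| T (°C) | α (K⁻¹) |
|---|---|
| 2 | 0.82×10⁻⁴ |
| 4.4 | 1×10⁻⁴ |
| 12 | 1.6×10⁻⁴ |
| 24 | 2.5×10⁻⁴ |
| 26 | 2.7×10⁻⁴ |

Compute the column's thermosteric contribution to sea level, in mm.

about 59.1 mm

Layer 1 at 26 °C → α = 2.7×10⁻⁴ K⁻¹
Layer 2 at 12 °C → α = 1.6×10⁻⁴ K⁻¹
Layer 3 at 2 °C → α = 0.82×10⁻⁴ K⁻¹
46 × 2.7×10⁻⁴ × 1.3 = 0.016146 m
0.25 × 1.6×10⁻⁴ × 620 = 0.02480 m
666–2366 m: 0.13 × 0.82×10⁻⁴ × 1700 = 0.018122 m
Δh = 0.016146 + 0.02480 + 0.018122 = 0.059068 m ≈ 59.1 mm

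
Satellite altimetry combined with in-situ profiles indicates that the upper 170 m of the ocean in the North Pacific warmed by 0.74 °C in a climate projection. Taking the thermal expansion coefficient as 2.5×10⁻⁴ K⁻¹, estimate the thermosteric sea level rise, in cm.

Δh = αΔT·H = 2.5×10⁻⁴ × 0.74 × 170 = 0.03145 m

about 3.1 cm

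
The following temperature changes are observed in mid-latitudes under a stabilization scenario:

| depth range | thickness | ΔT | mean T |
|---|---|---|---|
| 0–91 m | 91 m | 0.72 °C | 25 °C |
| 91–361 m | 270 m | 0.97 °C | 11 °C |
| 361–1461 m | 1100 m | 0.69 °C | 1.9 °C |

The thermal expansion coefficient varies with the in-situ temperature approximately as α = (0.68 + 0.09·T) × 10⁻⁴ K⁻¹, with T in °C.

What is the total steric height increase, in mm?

Layer 1: α = (0.68 + 0.09×25)×10⁻⁴ = 2.93×10⁻⁴ K⁻¹
Layer 2: α = (0.68 + 0.09×11)×10⁻⁴ = 1.67×10⁻⁴ K⁻¹
Layer 3: α = (0.68 + 0.09×1.9)×10⁻⁴ = 0.851×10⁻⁴ K⁻¹
0–91 m: 91 × 0.72 × 2.93×10⁻⁴ = 0.01919736 m
91–361 m: 270 × 0.97 × 1.67×10⁻⁴ = 0.0437373 m
1100 × 0.69 × 0.851×10⁻⁴ = 0.0645909 m
Δh = 0.01919736 + 0.0437373 + 0.0645909 = 0.12752556 m

Δh = 130 mm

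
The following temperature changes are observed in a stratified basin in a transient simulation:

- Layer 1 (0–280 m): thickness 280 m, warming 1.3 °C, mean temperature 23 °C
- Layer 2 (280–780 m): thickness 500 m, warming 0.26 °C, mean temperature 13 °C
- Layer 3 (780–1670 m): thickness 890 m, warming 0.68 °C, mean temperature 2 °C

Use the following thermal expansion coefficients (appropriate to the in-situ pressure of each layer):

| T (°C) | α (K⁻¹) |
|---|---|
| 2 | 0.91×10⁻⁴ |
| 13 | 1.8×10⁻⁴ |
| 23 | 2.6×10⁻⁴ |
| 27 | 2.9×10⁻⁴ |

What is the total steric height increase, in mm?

170 mm

Layer 1 at 23 °C → α = 2.6×10⁻⁴ K⁻¹
Layer 2 at 13 °C → α = 1.8×10⁻⁴ K⁻¹
Layer 3 at 2 °C → α = 0.91×10⁻⁴ K⁻¹
0–280 m: 280 × 2.6×10⁻⁴ × 1.3 = 0.09464 m
0.26 × 500 × 1.8×10⁻⁴ = 0.02340 m
780–1670 m: 0.91×10⁻⁴ × 890 × 0.68 = 0.0550732 m
Δh = 0.09464 + 0.02340 + 0.0550732 = 0.1731132 m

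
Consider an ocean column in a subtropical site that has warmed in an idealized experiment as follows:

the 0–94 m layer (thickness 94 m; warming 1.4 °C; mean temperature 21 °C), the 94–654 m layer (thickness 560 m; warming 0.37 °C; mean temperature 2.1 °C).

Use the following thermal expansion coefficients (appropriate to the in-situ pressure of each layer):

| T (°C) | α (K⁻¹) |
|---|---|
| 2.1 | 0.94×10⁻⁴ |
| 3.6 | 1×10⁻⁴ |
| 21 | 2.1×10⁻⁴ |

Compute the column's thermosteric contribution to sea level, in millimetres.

Layer 1 at 21 °C → α = 2.1×10⁻⁴ K⁻¹
Layer 2 at 2.1 °C → α = 0.94×10⁻⁴ K⁻¹
1.4 × 2.1×10⁻⁴ × 94 = 0.027636 m
Layer 2: 0.37 × 560 × 0.94×10⁻⁴ = 0.0194768 m
Δh = 0.027636 + 0.0194768 = 0.0471128 m

Δh ≈ 47.1 mm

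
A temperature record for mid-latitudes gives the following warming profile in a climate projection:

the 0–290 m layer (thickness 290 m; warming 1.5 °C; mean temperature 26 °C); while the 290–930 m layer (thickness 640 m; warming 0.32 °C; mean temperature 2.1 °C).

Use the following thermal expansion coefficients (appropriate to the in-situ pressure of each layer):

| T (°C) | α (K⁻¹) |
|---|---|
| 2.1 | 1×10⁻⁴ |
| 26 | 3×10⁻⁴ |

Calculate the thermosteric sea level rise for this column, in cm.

about 15 cm

Layer 1 at 26 °C → α = 3×10⁻⁴ K⁻¹
Layer 2 at 2.1 °C → α = 1×10⁻⁴ K⁻¹
Layer 1: 1.5 × 290 × 3×10⁻⁴ = 0.13050 m
640 × 1×10⁻⁴ × 0.32 = 0.02048 m
Δh = 0.13050 + 0.02048 = 0.15098 m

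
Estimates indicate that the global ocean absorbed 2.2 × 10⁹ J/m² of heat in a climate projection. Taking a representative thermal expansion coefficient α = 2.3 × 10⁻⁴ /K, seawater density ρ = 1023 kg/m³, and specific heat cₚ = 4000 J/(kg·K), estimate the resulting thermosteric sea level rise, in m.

about 0.12 m

Δh = αQ/(ρcₚ) = 2.3×10⁻⁴ × 2.2×10⁹ / (1023 × 4000) ≈ 0.12366 m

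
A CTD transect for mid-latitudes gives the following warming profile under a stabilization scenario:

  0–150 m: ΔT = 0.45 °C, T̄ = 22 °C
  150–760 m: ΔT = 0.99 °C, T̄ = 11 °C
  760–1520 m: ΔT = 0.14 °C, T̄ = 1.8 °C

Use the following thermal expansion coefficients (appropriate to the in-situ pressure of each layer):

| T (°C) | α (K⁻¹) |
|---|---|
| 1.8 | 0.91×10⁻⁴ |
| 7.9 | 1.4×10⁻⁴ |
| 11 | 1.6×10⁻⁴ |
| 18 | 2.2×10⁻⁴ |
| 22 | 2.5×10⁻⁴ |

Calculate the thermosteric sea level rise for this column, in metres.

Layer 1 at 22 °C → α = 2.5×10⁻⁴ K⁻¹
Layer 2 at 11 °C → α = 1.6×10⁻⁴ K⁻¹
Layer 3 at 1.8 °C → α = 0.91×10⁻⁴ K⁻¹
0.45 × 150 × 2.5×10⁻⁴ = 0.016875 m
0.99 × 610 × 1.6×10⁻⁴ = 0.096624 m
760–1520 m: 760 × 0.91×10⁻⁴ × 0.14 = 0.0096824 m
Δh = 0.016875 + 0.096624 + 0.0096824 = 0.1231814 m ≈ 0.123 m

Δh = 0.123 m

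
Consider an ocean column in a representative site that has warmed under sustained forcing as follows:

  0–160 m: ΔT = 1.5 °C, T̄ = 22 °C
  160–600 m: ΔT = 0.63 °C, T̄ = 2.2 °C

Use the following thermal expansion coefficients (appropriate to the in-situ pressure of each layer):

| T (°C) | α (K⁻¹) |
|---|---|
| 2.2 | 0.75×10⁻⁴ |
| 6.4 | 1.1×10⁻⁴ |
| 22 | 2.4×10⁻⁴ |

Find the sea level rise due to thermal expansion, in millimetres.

Δh = 78.4 mm

Layer 1 at 22 °C → α = 2.4×10⁻⁴ K⁻¹
Layer 2 at 2.2 °C → α = 0.75×10⁻⁴ K⁻¹
2.4×10⁻⁴ × 1.5 × 160 = 0.05760 m
160–600 m: 0.75×10⁻⁴ × 440 × 0.63 = 0.02079 m
Δh = 0.05760 + 0.02079 = 0.07839 m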